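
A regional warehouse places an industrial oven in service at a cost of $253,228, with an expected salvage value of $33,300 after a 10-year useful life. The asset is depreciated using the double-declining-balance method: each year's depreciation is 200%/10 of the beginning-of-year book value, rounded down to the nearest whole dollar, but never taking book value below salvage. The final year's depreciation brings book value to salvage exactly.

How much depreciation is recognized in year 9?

Depreciable base = $253,228 − $33,300 = $219,928.
Year 1: ⌊$253,228 × 200%/10⌋ = $50,645. Book value $202,583.
Year 2: ⌊$202,583 × 200%/10⌋ = $40,516. Book value $162,067.
Year 3: ⌊$162,067 × 200%/10⌋ = $32,413. Book value $129,654.
Year 4: ⌊$129,654 × 200%/10⌋ = $25,930. Book value $103,724.
Year 5: ⌊$103,724 × 200%/10⌋ = $20,744. Book value $82,980.
Year 6: ⌊$82,980 × 200%/10⌋ = $16,596. Book value $66,384.
Year 7: ⌊$66,384 × 200%/10⌋ = $13,276. Book value $53,108.
Year 8: ⌊$53,108 × 200%/10⌋ = $10,621. Book value $42,487.
Year 9: ⌊$42,487 × 200%/10⌋ = $8,497. Book value $33,990.

$8,497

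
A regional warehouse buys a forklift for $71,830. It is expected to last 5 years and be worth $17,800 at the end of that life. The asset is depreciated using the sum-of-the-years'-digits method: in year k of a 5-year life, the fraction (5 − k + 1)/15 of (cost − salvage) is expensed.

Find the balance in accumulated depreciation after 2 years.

$32,418

Depreciable base = $71,830 − $17,800 = $54,030.
Sum of the years' digits = 5+4+3+2+1 = 15.
Year 1: $54,030 × 5/15 = $18,010. Book value $53,820.
Year 2: $54,030 × 4/15 = $14,408. Book value $39,412.
Accumulated through year 2 = $71,830 − $39,412 = $32,418.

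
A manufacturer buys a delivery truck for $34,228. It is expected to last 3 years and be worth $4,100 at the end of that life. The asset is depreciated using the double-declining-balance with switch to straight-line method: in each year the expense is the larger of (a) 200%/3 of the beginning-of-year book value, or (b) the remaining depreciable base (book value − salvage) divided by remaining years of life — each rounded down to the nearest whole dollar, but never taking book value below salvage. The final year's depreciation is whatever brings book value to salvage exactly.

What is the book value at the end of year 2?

Depreciable base = $34,228 − $4,100 = $30,128.
Year 1: DB = ⌊$34,228 × 200%/3⌋ = $22,818; SL = ⌊$30,128/3⌋ = $10,042 → take DB $22,818. Book value $11,410.
Year 2: DB = ⌊$11,410 × 200%/3⌋ = $7,606; SL = ⌊$7,310/2⌋ = $3,655 → take DB $7,606, capped at $7,310. Book value $4,100.

$4,100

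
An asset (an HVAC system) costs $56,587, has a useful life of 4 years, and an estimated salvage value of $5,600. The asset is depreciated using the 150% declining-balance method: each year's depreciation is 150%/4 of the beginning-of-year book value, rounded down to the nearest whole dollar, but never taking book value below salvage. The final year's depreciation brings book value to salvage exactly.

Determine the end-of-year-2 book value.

Depreciable base = $56,587 − $5,600 = $50,987.
Year 1: ⌊$56,587 × 150%/4⌋ = $21,220. Book value $35,367.
Year 2: ⌊$35,367 × 150%/4⌋ = $13,262. Book value $22,105.

$22,105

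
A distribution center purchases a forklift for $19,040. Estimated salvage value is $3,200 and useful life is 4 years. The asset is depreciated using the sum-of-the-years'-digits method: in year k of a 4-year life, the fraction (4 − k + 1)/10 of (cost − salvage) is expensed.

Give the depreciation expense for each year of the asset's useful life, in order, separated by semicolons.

$6,336; $4,752; $3,168; $1,584

Depreciable base = $19,040 − $3,200 = $15,840.
Sum of the years' digits = 4+3+2+1 = 10.
Year 1: $15,840 × 4/10 = $6,336. Book value $12,704.
Year 2: $15,840 × 3/10 = $4,752. Book value $7,952.
Year 3: $15,840 × 2/10 = $3,168. Book value $4,784.
Year 4: $15,840 × 1/10 = $1,584. Book value $3,200.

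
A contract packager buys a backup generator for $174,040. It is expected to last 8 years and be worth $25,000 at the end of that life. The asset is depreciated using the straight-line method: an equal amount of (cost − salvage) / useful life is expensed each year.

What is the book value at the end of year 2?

$136,780

Depreciable base = $174,040 − $25,000 = $149,040.
Annual expense = $149,040 / 8 = $18,630.
End of year 1: book value $155,410.
End of year 2: book value $136,780.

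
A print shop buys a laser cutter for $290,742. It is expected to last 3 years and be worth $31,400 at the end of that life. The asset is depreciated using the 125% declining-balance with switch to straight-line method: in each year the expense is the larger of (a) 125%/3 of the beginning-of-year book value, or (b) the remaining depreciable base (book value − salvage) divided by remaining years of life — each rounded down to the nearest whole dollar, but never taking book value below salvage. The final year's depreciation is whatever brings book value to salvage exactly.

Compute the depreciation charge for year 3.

Depreciable base = $290,742 − $31,400 = $259,342.
Year 1: DB = ⌊$290,742 × 125%/3⌋ = $121,142; SL = ⌊$259,342/3⌋ = $86,447 → take DB $121,142. Book value $169,600.
Year 2: DB = ⌊$169,600 × 125%/3⌋ = $70,666; SL = ⌊$138,200/2⌋ = $69,100 → take DB $70,666. Book value $98,934.
Year 3 (final): $98,934 − $31,400 = $67,534. Book value $31,400.

$67,534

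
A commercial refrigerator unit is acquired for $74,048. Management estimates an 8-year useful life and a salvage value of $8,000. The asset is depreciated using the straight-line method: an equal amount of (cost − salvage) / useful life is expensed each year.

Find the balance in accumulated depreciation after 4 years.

Depreciable base = $74,048 − $8,000 = $66,048.
Annual expense = $66,048 / 8 = $8,256.
End of year 1: book value $65,792.
End of year 2: book value $57,536.
End of year 3: book value $49,280.
End of year 4: book value $41,024.
Accumulated through year 4 = $74,048 − $41,024 = $33,024.

$33,024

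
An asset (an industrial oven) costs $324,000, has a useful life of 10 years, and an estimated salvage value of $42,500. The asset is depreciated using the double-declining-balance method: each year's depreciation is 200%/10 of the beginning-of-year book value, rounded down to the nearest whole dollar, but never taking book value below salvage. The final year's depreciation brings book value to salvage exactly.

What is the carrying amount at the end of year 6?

Depreciable base = $324,000 − $42,500 = $281,500.
Year 1: ⌊$324,000 × 200%/10⌋ = $64,800. Book value $259,200.
Year 2: ⌊$259,200 × 200%/10⌋ = $51,840. Book value $207,360.
Year 3: ⌊$207,360 × 200%/10⌋ = $41,472. Book value $165,888.
Year 4: ⌊$165,888 × 200%/10⌋ = $33,177. Book value $132,711.
Year 5: ⌊$132,711 × 200%/10⌋ = $26,542. Book value $106,169.
Year 6: ⌊$106,169 × 200%/10⌋ = $21,233. Book value $84,936.

$84,936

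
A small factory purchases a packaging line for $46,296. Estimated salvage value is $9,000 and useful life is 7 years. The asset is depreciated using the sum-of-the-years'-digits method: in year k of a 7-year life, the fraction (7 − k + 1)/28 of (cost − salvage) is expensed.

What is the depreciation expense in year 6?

Depreciable base = $46,296 − $9,000 = $37,296.
Sum of the years' digits = 7+6+5+4+3+2+1 = 28.
Year 1: $37,296 × 7/28 = $9,324. Book value $36,972.
Year 2: $37,296 × 6/28 = $7,992. Book value $28,980.
Year 3: $37,296 × 5/28 = $6,660. Book value $22,320.
Year 4: $37,296 × 4/28 = $5,328. Book value $16,992.
Year 5: $37,296 × 3/28 = $3,996. Book value $12,996.
Year 6: $37,296 × 2/28 = $2,664. Book value $10,332.

$2,664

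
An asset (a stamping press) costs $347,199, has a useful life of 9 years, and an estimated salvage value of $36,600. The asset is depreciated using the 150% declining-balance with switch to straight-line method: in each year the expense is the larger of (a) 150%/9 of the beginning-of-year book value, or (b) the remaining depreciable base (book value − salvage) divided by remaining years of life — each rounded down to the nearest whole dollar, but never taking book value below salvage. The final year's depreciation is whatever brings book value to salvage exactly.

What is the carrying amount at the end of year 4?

$167,439

Depreciable base = $347,199 − $36,600 = $310,599.
Year 1: DB = ⌊$347,199 × 150%/9⌋ = $57,866; SL = ⌊$310,599/9⌋ = $34,511 → take DB $57,866. Book value $289,333.
Year 2: DB = ⌊$289,333 × 150%/9⌋ = $48,222; SL = ⌊$252,733/8⌋ = $31,591 → take DB $48,222. Book value $241,111.
Year 3: DB = ⌊$241,111 × 150%/9⌋ = $40,185; SL = ⌊$204,511/7⌋ = $29,215 → take DB $40,185. Book value $200,926.
Year 4: DB = ⌊$200,926 × 150%/9⌋ = $33,487; SL = ⌊$164,326/6⌋ = $27,387 → take DB $33,487. Book value $167,439.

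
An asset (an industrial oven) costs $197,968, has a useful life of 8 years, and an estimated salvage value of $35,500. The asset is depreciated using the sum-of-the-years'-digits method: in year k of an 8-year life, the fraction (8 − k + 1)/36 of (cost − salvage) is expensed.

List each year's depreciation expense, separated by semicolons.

Depreciable base = $197,968 − $35,500 = $162,468.
Sum of the years' digits = 8+7+6+5+4+3+2+1 = 36.
Year 1: $162,468 × 8/36 = $36,104. Book value $161,864.
Year 2: $162,468 × 7/36 = $31,591. Book value $130,273.
Year 3: $162,468 × 6/36 = $27,078. Book value $103,195.
Year 4: $162,468 × 5/36 = $22,565. Book value $80,630.
Year 5: $162,468 × 4/36 = $18,052. Book value $62,578.
Year 6: $162,468 × 3/36 = $13,539. Book value $49,039.
Year 7: $162,468 × 2/36 = $9,026. Book value $40,013.
Year 8: $162,468 × 1/36 = $4,513. Book value $35,500.

$36,104; $31,591; $27,078; $22,565; $18,052; $13,539; $9,026; $4,513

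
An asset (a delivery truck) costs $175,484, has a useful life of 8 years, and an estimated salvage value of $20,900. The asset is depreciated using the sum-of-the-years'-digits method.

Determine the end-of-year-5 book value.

Depreciable base = $175,484 − $20,900 = $154,584.
Sum of the years' digits = 8+7+6+5+4+3+2+1 = 36.
Year 1: $154,584 × 8/36 = $34,352. Book value $141,132.
Year 2: $154,584 × 7/36 = $30,058. Book value $111,074.
Year 3: $154,584 × 6/36 = $25,764. Book value $85,310.
Year 4: $154,584 × 5/36 = $21,470. Book value $63,840.
Year 5: $154,584 × 4/36 = $17,176. Book value $46,664.

$46,664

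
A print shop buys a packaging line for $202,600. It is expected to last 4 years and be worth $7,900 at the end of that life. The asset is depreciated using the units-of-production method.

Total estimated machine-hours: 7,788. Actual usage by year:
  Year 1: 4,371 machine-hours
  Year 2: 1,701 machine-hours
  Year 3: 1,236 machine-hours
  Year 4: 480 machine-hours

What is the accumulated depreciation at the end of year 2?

$151,800

Depreciable base = $202,600 − $7,900 = $194,700.
Rate = $194,700 / 7,788 machine-hours = $25 per machine-hour.
Year 1: 4,371 × $25 = $109,275. Book value $93,325.
Year 2: 1,701 × $25 = $42,525. Book value $50,800.
Accumulated through year 2 = $202,600 − $50,800 = $151,800.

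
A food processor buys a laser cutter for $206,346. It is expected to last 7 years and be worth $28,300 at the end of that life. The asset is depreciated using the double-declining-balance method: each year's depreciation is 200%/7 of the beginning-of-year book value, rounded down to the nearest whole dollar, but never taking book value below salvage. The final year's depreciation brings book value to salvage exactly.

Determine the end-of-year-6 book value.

Depreciable base = $206,346 − $28,300 = $178,046.
Year 1: ⌊$206,346 × 200%/7⌋ = $58,956. Book value $147,390.
Year 2: ⌊$147,390 × 200%/7⌋ = $42,111. Book value $105,279.
Year 3: ⌊$105,279 × 200%/7⌋ = $30,079. Book value $75,200.
Year 4: ⌊$75,200 × 200%/7⌋ = $21,485. Book value $53,715.
Year 5: ⌊$53,715 × 200%/7⌋ = $15,347. Book value $38,368.
Year 6: ⌊$38,368 × 200%/7⌋ = $10,962, capped at $10,068. Book value $28,300.

$28,300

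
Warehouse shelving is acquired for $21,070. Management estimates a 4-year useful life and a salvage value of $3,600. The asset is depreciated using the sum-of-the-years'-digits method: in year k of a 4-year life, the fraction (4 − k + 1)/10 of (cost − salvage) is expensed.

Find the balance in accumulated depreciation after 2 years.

$12,229

Depreciable base = $21,070 − $3,600 = $17,470.
Sum of the years' digits = 4+3+2+1 = 10.
Year 1: $17,470 × 4/10 = $6,988. Book value $14,082.
Year 2: $17,470 × 3/10 = $5,241. Book value $8,841.
Accumulated through year 2 = $21,070 − $8,841 = $12,229.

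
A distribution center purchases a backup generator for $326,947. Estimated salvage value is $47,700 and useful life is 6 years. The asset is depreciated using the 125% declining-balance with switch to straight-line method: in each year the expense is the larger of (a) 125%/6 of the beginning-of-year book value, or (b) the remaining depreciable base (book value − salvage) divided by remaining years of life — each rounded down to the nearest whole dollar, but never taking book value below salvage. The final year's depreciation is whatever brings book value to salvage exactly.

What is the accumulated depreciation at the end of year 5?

Depreciable base = $326,947 − $47,700 = $279,247.
Year 1: DB = ⌊$326,947 × 125%/6⌋ = $68,113; SL = ⌊$279,247/6⌋ = $46,541 → take DB $68,113. Book value $258,834.
Year 2: DB = ⌊$258,834 × 125%/6⌋ = $53,923; SL = ⌊$211,134/5⌋ = $42,226 → take DB $53,923. Book value $204,911.
Year 3: DB = ⌊$204,911 × 125%/6⌋ = $42,689; SL = ⌊$157,211/4⌋ = $39,302 → take DB $42,689. Book value $162,222.
Year 4: DB = ⌊$162,222 × 125%/6⌋ = $33,796; SL = ⌊$114,522/3⌋ = $38,174 → take SL $38,174. Book value $124,048.
Year 5: DB = ⌊$124,048 × 125%/6⌋ = $25,843; SL = ⌊$76,348/2⌋ = $38,174 → take SL $38,174. Book value $85,874.
Accumulated through year 5 = $326,947 − $85,874 = $241,073.

$241,073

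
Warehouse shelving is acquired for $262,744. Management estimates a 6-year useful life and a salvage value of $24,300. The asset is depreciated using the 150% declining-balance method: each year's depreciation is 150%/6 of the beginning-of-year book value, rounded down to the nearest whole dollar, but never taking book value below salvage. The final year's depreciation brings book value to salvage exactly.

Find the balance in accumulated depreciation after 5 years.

Depreciable base = $262,744 − $24,300 = $238,444.
Year 1: ⌊$262,744 × 150%/6⌋ = $65,686. Book value $197,058.
Year 2: ⌊$197,058 × 150%/6⌋ = $49,264. Book value $147,794.
Year 3: ⌊$147,794 × 150%/6⌋ = $36,948. Book value $110,846.
Year 4: ⌊$110,846 × 150%/6⌋ = $27,711. Book value $83,135.
Year 5: ⌊$83,135 × 150%/6⌋ = $20,783. Book value $62,352.
Accumulated through year 5 = $262,744 − $62,352 = $200,392.

$200,392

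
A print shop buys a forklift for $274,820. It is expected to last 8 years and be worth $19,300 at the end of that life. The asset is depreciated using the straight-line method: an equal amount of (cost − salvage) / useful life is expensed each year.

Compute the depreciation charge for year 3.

Depreciable base = $274,820 − $19,300 = $255,520.
Annual expense = $255,520 / 8 = $31,940.

$31,940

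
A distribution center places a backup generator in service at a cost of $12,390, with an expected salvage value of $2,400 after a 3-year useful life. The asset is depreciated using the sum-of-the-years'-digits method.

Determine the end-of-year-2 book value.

Depreciable base = $12,390 − $2,400 = $9,990.
Sum of the years' digits = 3+2+1 = 6.
Year 1: $9,990 × 3/6 = $4,995. Book value $7,395.
Year 2: $9,990 × 2/6 = $3,330. Book value $4,065.

$4,065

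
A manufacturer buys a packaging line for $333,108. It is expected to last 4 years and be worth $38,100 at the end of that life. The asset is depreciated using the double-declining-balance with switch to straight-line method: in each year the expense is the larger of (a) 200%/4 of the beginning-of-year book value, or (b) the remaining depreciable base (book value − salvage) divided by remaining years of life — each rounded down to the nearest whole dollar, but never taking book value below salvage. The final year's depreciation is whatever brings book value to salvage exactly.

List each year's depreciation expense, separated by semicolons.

$166,554; $83,277; $41,638; $3,539

Depreciable base = $333,108 − $38,100 = $295,008.
Year 1: DB = ⌊$333,108 × 200%/4⌋ = $166,554; SL = ⌊$295,008/4⌋ = $73,752 → take DB $166,554. Book value $166,554.
Year 2: DB = ⌊$166,554 × 200%/4⌋ = $83,277; SL = ⌊$128,454/3⌋ = $42,818 → take DB $83,277. Book value $83,277.
Year 3: DB = ⌊$83,277 × 200%/4⌋ = $41,638; SL = ⌊$45,177/2⌋ = $22,588 → take DB $41,638. Book value $41,639.
Year 4 (final): $41,639 − $38,100 = $3,539. Book value $38,100.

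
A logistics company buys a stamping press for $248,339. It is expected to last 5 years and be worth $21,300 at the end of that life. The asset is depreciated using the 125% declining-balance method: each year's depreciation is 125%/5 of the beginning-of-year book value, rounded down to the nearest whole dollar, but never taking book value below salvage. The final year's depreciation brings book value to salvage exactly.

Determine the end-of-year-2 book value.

Depreciable base = $248,339 − $21,300 = $227,039.
Year 1: ⌊$248,339 × 125%/5⌋ = $62,084. Book value $186,255.
Year 2: ⌊$186,255 × 125%/5⌋ = $46,563. Book value $139,692.

$139,692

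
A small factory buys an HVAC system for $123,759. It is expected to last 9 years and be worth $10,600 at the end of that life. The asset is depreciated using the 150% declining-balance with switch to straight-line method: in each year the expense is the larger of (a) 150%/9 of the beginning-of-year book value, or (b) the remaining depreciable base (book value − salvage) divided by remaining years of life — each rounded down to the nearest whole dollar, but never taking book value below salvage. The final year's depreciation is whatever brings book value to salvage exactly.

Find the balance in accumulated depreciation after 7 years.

$93,589

Depreciable base = $123,759 − $10,600 = $113,159.
Year 1: DB = ⌊$123,759 × 150%/9⌋ = $20,626; SL = ⌊$113,159/9⌋ = $12,573 → take DB $20,626. Book value $103,133.
Year 2: DB = ⌊$103,133 × 150%/9⌋ = $17,188; SL = ⌊$92,533/8⌋ = $11,566 → take DB $17,188. Book value $85,945.
Year 3: DB = ⌊$85,945 × 150%/9⌋ = $14,324; SL = ⌊$75,345/7⌋ = $10,763 → take DB $14,324. Book value $71,621.
Year 4: DB = ⌊$71,621 × 150%/9⌋ = $11,936; SL = ⌊$61,021/6⌋ = $10,170 → take DB $11,936. Book value $59,685.
Year 5: DB = ⌊$59,685 × 150%/9⌋ = $9,947; SL = ⌊$49,085/5⌋ = $9,817 → take DB $9,947. Book value $49,738.
Year 6: DB = ⌊$49,738 × 150%/9⌋ = $8,289; SL = ⌊$39,138/4⌋ = $9,784 → take SL $9,784. Book value $39,954.
Year 7: DB = ⌊$39,954 × 150%/9⌋ = $6,659; SL = ⌊$29,354/3⌋ = $9,784 → take SL $9,784. Book value $30,170.
Accumulated through year 7 = $123,759 − $30,170 = $93,589.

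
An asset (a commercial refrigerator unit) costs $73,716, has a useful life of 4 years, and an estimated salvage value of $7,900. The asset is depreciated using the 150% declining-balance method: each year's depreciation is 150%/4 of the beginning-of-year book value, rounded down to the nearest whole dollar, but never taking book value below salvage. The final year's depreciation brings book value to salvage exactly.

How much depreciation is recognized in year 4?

$10,098

Depreciable base = $73,716 − $7,900 = $65,816.
Year 1: ⌊$73,716 × 150%/4⌋ = $27,643. Book value $46,073.
Year 2: ⌊$46,073 × 150%/4⌋ = $17,277. Book value $28,796.
Year 3: ⌊$28,796 × 150%/4⌋ = $10,798. Book value $17,998.
Year 4 (final): $17,998 − $7,900 = $10,098. Book value $7,900.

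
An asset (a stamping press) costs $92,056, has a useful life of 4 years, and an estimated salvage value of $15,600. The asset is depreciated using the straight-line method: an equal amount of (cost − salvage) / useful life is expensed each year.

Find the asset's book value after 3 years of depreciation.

Depreciable base = $92,056 − $15,600 = $76,456.
Annual expense = $76,456 / 4 = $19,114.
End of year 1: book value $72,942.
End of year 2: book value $53,828.
End of year 3: book value $34,714.

$34,714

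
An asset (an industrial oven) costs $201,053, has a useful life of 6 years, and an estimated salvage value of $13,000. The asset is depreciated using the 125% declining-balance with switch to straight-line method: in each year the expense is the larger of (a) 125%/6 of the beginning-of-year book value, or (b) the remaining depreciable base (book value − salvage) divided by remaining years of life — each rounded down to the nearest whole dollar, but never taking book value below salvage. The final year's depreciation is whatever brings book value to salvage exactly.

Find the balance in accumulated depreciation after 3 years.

Depreciable base = $201,053 − $13,000 = $188,053.
Year 1: DB = ⌊$201,053 × 125%/6⌋ = $41,886; SL = ⌊$188,053/6⌋ = $31,342 → take DB $41,886. Book value $159,167.
Year 2: DB = ⌊$159,167 × 125%/6⌋ = $33,159; SL = ⌊$146,167/5⌋ = $29,233 → take DB $33,159. Book value $126,008.
Year 3: DB = ⌊$126,008 × 125%/6⌋ = $26,251; SL = ⌊$113,008/4⌋ = $28,252 → take SL $28,252. Book value $97,756.
Accumulated through year 3 = $201,053 − $97,756 = $103,297.

$103,297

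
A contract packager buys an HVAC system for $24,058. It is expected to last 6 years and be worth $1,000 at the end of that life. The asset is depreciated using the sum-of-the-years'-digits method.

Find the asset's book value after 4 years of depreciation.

$4,294

Depreciable base = $24,058 − $1,000 = $23,058.
Sum of the years' digits = 6+5+4+3+2+1 = 21.
Year 1: $23,058 × 6/21 = $6,588. Book value $17,470.
Year 2: $23,058 × 5/21 = $5,490. Book value $11,980.
Year 3: $23,058 × 4/21 = $4,392. Book value $7,588.
Year 4: $23,058 × 3/21 = $3,294. Book value $4,294.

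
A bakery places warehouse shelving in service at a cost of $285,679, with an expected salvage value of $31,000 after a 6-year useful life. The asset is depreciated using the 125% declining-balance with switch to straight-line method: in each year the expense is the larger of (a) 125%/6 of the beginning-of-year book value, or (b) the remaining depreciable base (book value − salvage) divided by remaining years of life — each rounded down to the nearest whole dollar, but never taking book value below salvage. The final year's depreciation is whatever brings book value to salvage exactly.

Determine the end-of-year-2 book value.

$179,046

Depreciable base = $285,679 − $31,000 = $254,679.
Year 1: DB = ⌊$285,679 × 125%/6⌋ = $59,516; SL = ⌊$254,679/6⌋ = $42,446 → take DB $59,516. Book value $226,163.
Year 2: DB = ⌊$226,163 × 125%/6⌋ = $47,117; SL = ⌊$195,163/5⌋ = $39,032 → take DB $47,117. Book value $179,046.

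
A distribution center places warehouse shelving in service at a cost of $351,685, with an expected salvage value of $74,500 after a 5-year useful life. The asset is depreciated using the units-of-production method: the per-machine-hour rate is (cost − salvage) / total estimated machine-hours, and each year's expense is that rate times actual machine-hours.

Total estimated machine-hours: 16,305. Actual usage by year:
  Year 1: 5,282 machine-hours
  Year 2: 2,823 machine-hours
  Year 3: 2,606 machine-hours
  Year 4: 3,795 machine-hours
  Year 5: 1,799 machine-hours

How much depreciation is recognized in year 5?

$30,583

Depreciable base = $351,685 − $74,500 = $277,185.
Rate = $277,185 / 16,305 machine-hours = $17 per machine-hour.
Year 1: 5,282 × $17 = $89,794. Book value $261,891.
Year 2: 2,823 × $17 = $47,991. Book value $213,900.
Year 3: 2,606 × $17 = $44,302. Book value $169,598.
Year 4: 3,795 × $17 = $64,515. Book value $105,083.
Year 5: 1,799 × $17 = $30,583. Book value $74,500.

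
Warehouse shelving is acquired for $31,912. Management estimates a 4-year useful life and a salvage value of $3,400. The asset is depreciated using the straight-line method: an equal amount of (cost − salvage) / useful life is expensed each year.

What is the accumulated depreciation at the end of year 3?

$21,384

Depreciable base = $31,912 − $3,400 = $28,512.
Annual expense = $28,512 / 4 = $7,128.
End of year 1: book value $24,784.
End of year 2: book value $17,656.
End of year 3: book value $10,528.
Accumulated through year 3 = $31,912 − $10,528 = $21,384.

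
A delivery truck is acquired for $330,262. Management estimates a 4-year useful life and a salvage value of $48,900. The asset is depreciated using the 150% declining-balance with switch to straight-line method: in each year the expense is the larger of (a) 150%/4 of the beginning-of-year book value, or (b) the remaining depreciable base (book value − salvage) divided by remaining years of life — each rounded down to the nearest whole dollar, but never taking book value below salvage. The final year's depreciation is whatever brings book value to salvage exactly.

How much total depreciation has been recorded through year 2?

$201,253

Depreciable base = $330,262 − $48,900 = $281,362.
Year 1: DB = ⌊$330,262 × 150%/4⌋ = $123,848; SL = ⌊$281,362/4⌋ = $70,340 → take DB $123,848. Book value $206,414.
Year 2: DB = ⌊$206,414 × 150%/4⌋ = $77,405; SL = ⌊$157,514/3⌋ = $52,504 → take DB $77,405. Book value $129,009.
Accumulated through year 2 = $330,262 − $129,009 = $201,253.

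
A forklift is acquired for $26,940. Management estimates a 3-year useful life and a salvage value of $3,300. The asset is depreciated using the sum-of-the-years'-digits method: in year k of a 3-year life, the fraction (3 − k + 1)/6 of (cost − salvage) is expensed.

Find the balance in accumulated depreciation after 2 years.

Depreciable base = $26,940 − $3,300 = $23,640.
Sum of the years' digits = 3+2+1 = 6.
Year 1: $23,640 × 3/6 = $11,820. Book value $15,120.
Year 2: $23,640 × 2/6 = $7,880. Book value $7,240.
Accumulated through year 2 = $26,940 − $7,240 = $19,700.

$19,700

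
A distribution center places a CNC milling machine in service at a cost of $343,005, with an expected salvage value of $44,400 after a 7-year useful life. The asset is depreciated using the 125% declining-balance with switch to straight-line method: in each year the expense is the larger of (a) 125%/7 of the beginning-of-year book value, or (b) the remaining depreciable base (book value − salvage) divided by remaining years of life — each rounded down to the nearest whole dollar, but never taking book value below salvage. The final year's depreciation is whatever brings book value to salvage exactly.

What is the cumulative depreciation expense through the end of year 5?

Depreciable base = $343,005 − $44,400 = $298,605.
Year 1: DB = ⌊$343,005 × 125%/7⌋ = $61,250; SL = ⌊$298,605/7⌋ = $42,657 → take DB $61,250. Book value $281,755.
Year 2: DB = ⌊$281,755 × 125%/7⌋ = $50,313; SL = ⌊$237,355/6⌋ = $39,559 → take DB $50,313. Book value $231,442.
Year 3: DB = ⌊$231,442 × 125%/7⌋ = $41,328; SL = ⌊$187,042/5⌋ = $37,408 → take DB $41,328. Book value $190,114.
Year 4: DB = ⌊$190,114 × 125%/7⌋ = $33,948; SL = ⌊$145,714/4⌋ = $36,428 → take SL $36,428. Book value $153,686.
Year 5: DB = ⌊$153,686 × 125%/7⌋ = $27,443; SL = ⌊$109,286/3⌋ = $36,428 → take SL $36,428. Book value $117,258.
Accumulated through year 5 = $343,005 − $117,258 = $225,747.

$225,747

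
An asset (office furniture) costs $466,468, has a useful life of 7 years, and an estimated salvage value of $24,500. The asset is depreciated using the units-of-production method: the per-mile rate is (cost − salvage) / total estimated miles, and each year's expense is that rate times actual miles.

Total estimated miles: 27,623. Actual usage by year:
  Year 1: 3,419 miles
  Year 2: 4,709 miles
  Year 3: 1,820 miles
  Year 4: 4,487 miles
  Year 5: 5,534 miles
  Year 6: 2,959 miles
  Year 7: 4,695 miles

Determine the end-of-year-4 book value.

$235,508

Depreciable base = $466,468 − $24,500 = $441,968.
Rate = $441,968 / 27,623 miles = $16 per mile.
Year 1: 3,419 × $16 = $54,704. Book value $411,764.
Year 2: 4,709 × $16 = $75,344. Book value $336,420.
Year 3: 1,820 × $16 = $29,120. Book value $307,300.
Year 4: 4,487 × $16 = $71,792. Book value $235,508.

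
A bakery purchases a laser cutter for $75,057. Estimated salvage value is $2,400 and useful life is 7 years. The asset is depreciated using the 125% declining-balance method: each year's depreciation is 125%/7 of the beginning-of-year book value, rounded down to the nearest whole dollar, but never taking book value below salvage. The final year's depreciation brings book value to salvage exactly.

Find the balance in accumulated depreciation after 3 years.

$33,455

Depreciable base = $75,057 − $2,400 = $72,657.
Year 1: ⌊$75,057 × 125%/7⌋ = $13,403. Book value $61,654.
Year 2: ⌊$61,654 × 125%/7⌋ = $11,009. Book value $50,645.
Year 3: ⌊$50,645 × 125%/7⌋ = $9,043. Book value $41,602.
Accumulated through year 3 = $75,057 − $41,602 = $33,455.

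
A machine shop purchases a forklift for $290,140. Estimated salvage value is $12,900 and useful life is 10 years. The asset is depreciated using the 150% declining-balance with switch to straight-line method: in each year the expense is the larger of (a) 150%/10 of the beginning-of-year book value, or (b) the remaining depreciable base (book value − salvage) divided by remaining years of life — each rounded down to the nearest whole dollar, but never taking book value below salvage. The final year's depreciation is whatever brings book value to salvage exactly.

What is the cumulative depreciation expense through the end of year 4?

$138,684

Depreciable base = $290,140 − $12,900 = $277,240.
Year 1: DB = ⌊$290,140 × 150%/10⌋ = $43,521; SL = ⌊$277,240/10⌋ = $27,724 → take DB $43,521. Book value $246,619.
Year 2: DB = ⌊$246,619 × 150%/10⌋ = $36,992; SL = ⌊$233,719/9⌋ = $25,968 → take DB $36,992. Book value $209,627.
Year 3: DB = ⌊$209,627 × 150%/10⌋ = $31,444; SL = ⌊$196,727/8⌋ = $24,590 → take DB $31,444. Book value $178,183.
Year 4: DB = ⌊$178,183 × 150%/10⌋ = $26,727; SL = ⌊$165,283/7⌋ = $23,611 → take DB $26,727. Book value $151,456.
Accumulated through year 4 = $290,140 − $151,456 = $138,684.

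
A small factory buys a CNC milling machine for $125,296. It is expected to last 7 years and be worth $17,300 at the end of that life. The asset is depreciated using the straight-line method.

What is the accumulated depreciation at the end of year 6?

$92,568

Depreciable base = $125,296 − $17,300 = $107,996.
Annual expense = $107,996 / 7 = $15,428.
End of year 1: book value $109,868.
End of year 2: book value $94,440.
End of year 3: book value $79,012.
End of year 4: book value $63,584.
End of year 5: book value $48,156.
End of year 6: book value $32,728.
Accumulated through year 6 = $125,296 − $32,728 = $92,568.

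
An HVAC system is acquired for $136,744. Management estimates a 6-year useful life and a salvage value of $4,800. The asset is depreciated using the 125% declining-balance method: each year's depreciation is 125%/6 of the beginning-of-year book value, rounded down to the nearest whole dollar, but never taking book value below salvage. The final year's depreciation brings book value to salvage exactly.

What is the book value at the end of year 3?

Depreciable base = $136,744 − $4,800 = $131,944.
Year 1: ⌊$136,744 × 125%/6⌋ = $28,488. Book value $108,256.
Year 2: ⌊$108,256 × 125%/6⌋ = $22,553. Book value $85,703.
Year 3: ⌊$85,703 × 125%/6⌋ = $17,854. Book value $67,849.

$67,849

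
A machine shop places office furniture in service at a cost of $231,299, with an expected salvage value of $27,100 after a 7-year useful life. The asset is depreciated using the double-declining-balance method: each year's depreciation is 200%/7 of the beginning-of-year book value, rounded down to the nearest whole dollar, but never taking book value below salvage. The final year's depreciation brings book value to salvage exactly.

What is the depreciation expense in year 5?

Depreciable base = $231,299 − $27,100 = $204,199.
Year 1: ⌊$231,299 × 200%/7⌋ = $66,085. Book value $165,214.
Year 2: ⌊$165,214 × 200%/7⌋ = $47,204. Book value $118,010.
Year 3: ⌊$118,010 × 200%/7⌋ = $33,717. Book value $84,293.
Year 4: ⌊$84,293 × 200%/7⌋ = $24,083. Book value $60,210.
Year 5: ⌊$60,210 × 200%/7⌋ = $17,202. Book value $43,008.

$17,202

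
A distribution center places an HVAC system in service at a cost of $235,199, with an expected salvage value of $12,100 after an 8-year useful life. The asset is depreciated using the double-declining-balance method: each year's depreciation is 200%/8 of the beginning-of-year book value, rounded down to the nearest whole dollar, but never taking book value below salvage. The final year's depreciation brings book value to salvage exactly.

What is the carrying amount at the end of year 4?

Depreciable base = $235,199 − $12,100 = $223,099.
Year 1: ⌊$235,199 × 200%/8⌋ = $58,799. Book value $176,400.
Year 2: ⌊$176,400 × 200%/8⌋ = $44,100. Book value $132,300.
Year 3: ⌊$132,300 × 200%/8⌋ = $33,075. Book value $99,225.
Year 4: ⌊$99,225 × 200%/8⌋ = $24,806. Book value $74,419.

$74,419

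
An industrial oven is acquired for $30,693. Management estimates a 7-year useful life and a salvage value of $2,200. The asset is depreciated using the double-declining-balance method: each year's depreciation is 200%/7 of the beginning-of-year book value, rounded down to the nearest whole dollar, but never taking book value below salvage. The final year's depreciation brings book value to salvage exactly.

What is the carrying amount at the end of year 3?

$11,186

Depreciable base = $30,693 − $2,200 = $28,493.
Year 1: ⌊$30,693 × 200%/7⌋ = $8,769. Book value $21,924.
Year 2: ⌊$21,924 × 200%/7⌋ = $6,264. Book value $15,660.
Year 3: ⌊$15,660 × 200%/7⌋ = $4,474. Book value $11,186.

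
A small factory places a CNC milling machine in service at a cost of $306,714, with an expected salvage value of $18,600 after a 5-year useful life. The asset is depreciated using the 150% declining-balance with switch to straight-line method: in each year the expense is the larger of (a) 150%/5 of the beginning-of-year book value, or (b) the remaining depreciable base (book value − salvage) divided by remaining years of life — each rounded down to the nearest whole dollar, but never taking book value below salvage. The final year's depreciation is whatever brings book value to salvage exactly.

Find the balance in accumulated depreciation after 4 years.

$244,812

Depreciable base = $306,714 − $18,600 = $288,114.
Year 1: DB = ⌊$306,714 × 150%/5⌋ = $92,014; SL = ⌊$288,114/5⌋ = $57,622 → take DB $92,014. Book value $214,700.
Year 2: DB = ⌊$214,700 × 150%/5⌋ = $64,410; SL = ⌊$196,100/4⌋ = $49,025 → take DB $64,410. Book value $150,290.
Year 3: DB = ⌊$150,290 × 150%/5⌋ = $45,087; SL = ⌊$131,690/3⌋ = $43,896 → take DB $45,087. Book value $105,203.
Year 4: DB = ⌊$105,203 × 150%/5⌋ = $31,560; SL = ⌊$86,603/2⌋ = $43,301 → take SL $43,301. Book value $61,902.
Accumulated through year 4 = $306,714 − $61,902 = $244,812.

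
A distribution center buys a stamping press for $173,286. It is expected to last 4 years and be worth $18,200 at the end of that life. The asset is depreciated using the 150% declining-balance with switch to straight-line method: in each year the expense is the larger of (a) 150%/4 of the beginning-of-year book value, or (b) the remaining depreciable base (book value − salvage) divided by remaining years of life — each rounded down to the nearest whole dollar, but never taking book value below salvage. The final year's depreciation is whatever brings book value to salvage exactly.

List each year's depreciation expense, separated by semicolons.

Depreciable base = $173,286 − $18,200 = $155,086.
Year 1: DB = ⌊$173,286 × 150%/4⌋ = $64,982; SL = ⌊$155,086/4⌋ = $38,771 → take DB $64,982. Book value $108,304.
Year 2: DB = ⌊$108,304 × 150%/4⌋ = $40,614; SL = ⌊$90,104/3⌋ = $30,034 → take DB $40,614. Book value $67,690.
Year 3: DB = ⌊$67,690 × 150%/4⌋ = $25,383; SL = ⌊$49,490/2⌋ = $24,745 → take DB $25,383. Book value $42,307.
Year 4 (final): $42,307 − $18,200 = $24,107. Book value $18,200.

$64,982; $40,614; $25,383; $24,107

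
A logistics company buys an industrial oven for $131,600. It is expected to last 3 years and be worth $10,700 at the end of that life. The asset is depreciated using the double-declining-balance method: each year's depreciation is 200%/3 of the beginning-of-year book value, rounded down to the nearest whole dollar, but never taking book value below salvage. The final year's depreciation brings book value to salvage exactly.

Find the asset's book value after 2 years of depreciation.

Depreciable base = $131,600 − $10,700 = $120,900.
Year 1: ⌊$131,600 × 200%/3⌋ = $87,733. Book value $43,867.
Year 2: ⌊$43,867 × 200%/3⌋ = $29,244. Book value $14,623.

$14,623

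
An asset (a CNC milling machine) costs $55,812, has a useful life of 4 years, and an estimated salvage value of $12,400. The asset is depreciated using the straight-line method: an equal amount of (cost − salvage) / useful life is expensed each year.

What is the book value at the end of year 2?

Depreciable base = $55,812 − $12,400 = $43,412.
Annual expense = $43,412 / 4 = $10,853.
End of year 1: book value $44,959.
End of year 2: book value $34,106.

$34,106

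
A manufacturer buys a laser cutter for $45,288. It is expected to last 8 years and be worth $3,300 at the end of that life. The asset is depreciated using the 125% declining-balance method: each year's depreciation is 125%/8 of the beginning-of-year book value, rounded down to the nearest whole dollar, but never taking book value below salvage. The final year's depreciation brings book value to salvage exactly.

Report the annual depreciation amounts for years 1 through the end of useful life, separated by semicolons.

$7,076; $5,970; $5,037; $4,250; $3,586; $3,026; $2,553; $10,490

Depreciable base = $45,288 − $3,300 = $41,988.
Year 1: ⌊$45,288 × 125%/8⌋ = $7,076. Book value $38,212.
Year 2: ⌊$38,212 × 125%/8⌋ = $5,970. Book value $32,242.
Year 3: ⌊$32,242 × 125%/8⌋ = $5,037. Book value $27,205.
Year 4: ⌊$27,205 × 125%/8⌋ = $4,250. Book value $22,955.
Year 5: ⌊$22,955 × 125%/8⌋ = $3,586. Book value $19,369.
Year 6: ⌊$19,369 × 125%/8⌋ = $3,026. Book value $16,343.
Year 7: ⌊$16,343 × 125%/8⌋ = $2,553. Book value $13,790.
Year 8 (final): $13,790 − $3,300 = $10,490. Book value $3,300.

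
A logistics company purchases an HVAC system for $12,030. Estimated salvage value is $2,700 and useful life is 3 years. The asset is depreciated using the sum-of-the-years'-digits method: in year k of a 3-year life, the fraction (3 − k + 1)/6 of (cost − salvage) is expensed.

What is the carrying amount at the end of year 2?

Depreciable base = $12,030 − $2,700 = $9,330.
Sum of the years' digits = 3+2+1 = 6.
Year 1: $9,330 × 3/6 = $4,665. Book value $7,365.
Year 2: $9,330 × 2/6 = $3,110. Book value $4,255.

$4,255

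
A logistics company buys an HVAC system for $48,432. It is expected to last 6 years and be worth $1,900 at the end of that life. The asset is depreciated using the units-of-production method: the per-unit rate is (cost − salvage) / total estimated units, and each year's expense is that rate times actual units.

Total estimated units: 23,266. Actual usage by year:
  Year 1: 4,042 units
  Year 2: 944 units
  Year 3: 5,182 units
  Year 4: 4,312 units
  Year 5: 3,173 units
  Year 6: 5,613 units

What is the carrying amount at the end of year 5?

$13,126

Depreciable base = $48,432 − $1,900 = $46,532.
Rate = $46,532 / 23,266 units = $2 per unit.
Year 1: 4,042 × $2 = $8,084. Book value $40,348.
Year 2: 944 × $2 = $1,888. Book value $38,460.
Year 3: 5,182 × $2 = $10,364. Book value $28,096.
Year 4: 4,312 × $2 = $8,624. Book value $19,472.
Year 5: 3,173 × $2 = $6,346. Book value $13,126.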